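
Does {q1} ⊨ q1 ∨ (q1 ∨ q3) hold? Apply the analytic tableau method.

Initial set: {q1; ¬(q1 ∨ (q1 ∨ q3))}.
¬(q1 ∨ (q1 ∨ q3)): α-rule — add ¬q1, ¬(q1 ∨ q3).
× closes — contains both q1 and ¬q1.
All 1 branch closes.
Every branch closed, so the premises entail the conclusion.

Yes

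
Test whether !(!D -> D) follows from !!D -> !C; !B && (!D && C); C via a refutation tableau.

Initial set: {T (!!D -> !C); T (!B && (!D && C)); T C; F !(!D -> D)}.
T (!B && (!D && C)): α-rule — add T !B, T (!D && C).
T (!D && C): α-rule — add T !D, T C.
T (!!D -> !C): β-rule — branch into F !!D  //  T !C.
  branch 1 (add F !!D):
    F !!D: drop double negation, giving F D.
    F !(!D -> D): β-rule — branch into F !D  //  T D.
      branch 1.1 (add F !D):
        × closes — contains both D and !D.
      branch 1.2 (add T D):
        × closes — contains both D and !D.
  branch 2 (add T !C):
    × closes — contains both C and !C.
All 3 branches close.
Every branch closed, so the premises entail the conclusion.

Yes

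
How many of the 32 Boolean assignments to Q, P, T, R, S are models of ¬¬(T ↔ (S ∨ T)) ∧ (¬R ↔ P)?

Initial set: {(¬¬(T ↔ (S ∨ T)) ∧ (¬R ↔ P))}.
(¬¬(T ↔ (S ∨ T)) ∧ (¬R ↔ P)): α-rule — add ¬¬(T ↔ (S ∨ T)), (¬R ↔ P).
¬¬(T ↔ (S ∨ T)): drop double negation, giving (T ↔ (S ∨ T)).
(¬R ↔ P): β-rule — branch into ¬R, P  //  ¬¬R, ¬P.
  branch 1 (add ¬R, P):
    (T ↔ (S ∨ T)): β-rule — branch into T, (S ∨ T)  //  ¬T, ¬(S ∨ T).
      branch 1.1 (add T, (S ∨ T)):
        (S ∨ T): β-rule — branch into S  //  T.
          branch 1.1.1 (add S):
            ○ open, literals {P=T, R=F, S=T, T=T}.
          branch 1.1.2 (add T):
            ○ open, literals {P=T, R=F, T=T}.
      branch 1.2 (add ¬T, ¬(S ∨ T)):
        ¬(S ∨ T): α-rule — add ¬S, ¬T.
        ○ open, literals {P=T, R=F, S=F, T=F}.
  branch 2 (add ¬¬R, ¬P):
    (T ↔ (S ∨ T)): β-rule — branch into T, (S ∨ T)  //  ¬T, ¬(S ∨ T).
      branch 2.1 (add T, (S ∨ T)):
        (S ∨ T): β-rule — branch into S  //  T.
          branch 2.1.1 (add S):
            ○ open, literals {P=F, R=T, S=T, T=T}.
          branch 2.1.2 (add T):
            ○ open, literals {P=F, R=T, T=T}.
      branch 2.2 (add ¬T, ¬(S ∨ T)):
        ¬(S ∨ T): α-rule — add ¬S, ¬T.
        ○ open, literals {P=F, R=T, S=F, T=F}.
0 branches closed, 6 open.
Each open branch fixes some atoms; the unmentioned ones are free. Counting distinct full assignments: branch {P=T, R=F, S=T, T=T} (Q) contributes 2 new; branch {P=T, R=F, T=T} (Q, S) contributes 2 new; branch {P=T, R=F, S=F, T=F} (Q) contributes 2 new; branch {P=F, R=T, S=T, T=T} (Q) contributes 2 new; branch {P=F, R=T, T=T} (Q, S) contributes 2 new; branch {P=F, R=T, S=F, T=F} (Q) contributes 2 new. Total: 12.

12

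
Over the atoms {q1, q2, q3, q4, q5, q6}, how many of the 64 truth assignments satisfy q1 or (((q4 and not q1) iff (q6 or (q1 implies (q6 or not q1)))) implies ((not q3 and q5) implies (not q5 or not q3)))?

Initial set: {(q1 or (((q4 and not q1) iff (q6 or (q1 implies (q6 or not q1)))) implies ((not q3 and q5) implies (not q5 or not q3))))}.
(q1 or (((q4 and not q1) iff (q6 or (q1 implies (q6 or not q1)))) implies ((not q3 and q5) implies (not q5 or not q3)))): β-rule — branch into q1  //  (((q4 and not q1) iff (q6 or (q1 implies (q6 or not q1)))) implies ((not q3 and q5) implies (not q5 or not q3))).
  branch 1 (add q1):
    ○ open, literals {q1=1}.
  branch 2 (add (((q4 and not q1) iff (q6 or (q1 implies (q6 or not q1)))) implies ((not q3 and q5) implies (not q5 or not q3)))):
    (((q4 and not q1) iff (q6 or (q1 implies (q6 or not q1)))) implies ((not q3 and q5) implies (not q5 or not q3))): β-rule — branch into not ((q4 and not q1) iff (q6 or (q1 implies (q6 or not q1))))  //  ((not q3 and q5) implies (not q5 or not q3)).
      branch 2.1 (add not ((q4 and not q1) iff (q6 or (q1 implies (q6 or not q1))))):
        not ((q4 and not q1) iff (q6 or (q1 implies (q6 or not q1)))): β-rule — branch into (q4 and not q1), not (q6 or (q1 implies (q6 or not q1)))  //  not (q4 and not q1), (q6 or (q1 implies (q6 or not q1))).
          branch 2.1.1 (add (q4 and not q1), not (q6 or (q1 implies (q6 or not q1)))):
            (q4 and not q1): α-rule — add q4, not q1.
            not (q6 or (q1 implies (q6 or not q1))): α-rule — add not q6, not (q1 implies (q6 or not q1)).
            not (q1 implies (q6 or not q1)): α-rule — add q1, not (q6 or not q1).
            × closes — contains both q1 and not q1.
          branch 2.1.2 (add not (q4 and not q1), (q6 or (q1 implies (q6 or not q1)))):
            not (q4 and not q1): β-rule — branch into not q4  //  not not q1.
              branch 2.1.2.1 (add not q4):
                (q6 or (q1 implies (q6 or not q1))): β-rule — branch into q6  //  (q1 implies (q6 or not q1)).
                  branch 2.1.2.1.1 (add q6):
                    ○ open, literals {q4=0, q6=1}.
                  branch 2.1.2.1.2 (add (q1 implies (q6 or not q1))):
                    (q1 implies (q6 or not q1)): β-rule — branch into not q1  //  (q6 or not q1).
                      branch 2.1.2.1.2.1 (add not q1):
                        ○ open, literals {q1=0, q4=0}.
                      branch 2.1.2.1.2.2 (add (q6 or not q1)):
                        (q6 or not q1): β-rule — branch into q6  //  not q1.
                          branch 2.1.2.1.2.2.1 (add q6):
                            ○ open, literals {q4=0, q6=1}.
                          branch 2.1.2.1.2.2.2 (add not q1):
                            ○ open, literals {q1=0, q4=0}.
              branch 2.1.2.2 (add not not q1):
                (q6 or (q1 implies (q6 or not q1))): β-rule — branch into q6  //  (q1 implies (q6 or not q1)).
                  branch 2.1.2.2.1 (add q6):
                    ○ open, literals {q1=1, q6=1}.
                  branch 2.1.2.2.2 (add (q1 implies (q6 or not q1))):
                    (q1 implies (q6 or not q1)): β-rule — branch into not q1  //  (q6 or not q1).
                      branch 2.1.2.2.2.1 (add not q1):
                        × closes — contains both q1 and not q1.
                      branch 2.1.2.2.2.2 (add (q6 or not q1)):
                        (q6 or not q1): β-rule — branch into q6  //  not q1.
                          branch 2.1.2.2.2.2.1 (add q6):
                            ○ open, literals {q1=1, q6=1}.
                          branch 2.1.2.2.2.2.2 (add not q1):
                            × closes — contains both q1 and not q1.
      branch 2.2 (add ((not q3 and q5) implies (not q5 or not q3))):
        ((not q3 and q5) implies (not q5 or not q3)): β-rule — branch into not (not q3 and q5)  //  (not q5 or not q3).
          branch 2.2.1 (add not (not q3 and q5)):
            not (not q3 and q5): β-rule — branch into not not q3  //  not q5.
              branch 2.2.1.1 (add not not q3):
                ○ open, literals {q3=1}.
              branch 2.2.1.2 (add not q5):
                ○ open, literals {q5=0}.
          branch 2.2.2 (add (not q5 or not q3)):
            (not q5 or not q3): β-rule — branch into not q5  //  not q3.
              branch 2.2.2.1 (add not q5):
                ○ open, literals {q5=0}.
              branch 2.2.2.2 (add not q3):
                ○ open, literals {q3=0}.
3 branches closed, 11 open.
Each open branch fixes some atoms; the unmentioned ones are free. Counting distinct full assignments: branch {q1=1} (q2, q3, q4, q5, q6) contributes 32 new; branch {q4=0, q6=1} (q1, q2, q3, q5) contributes 8 new; branch {q1=0, q4=0} (q2, q3, q5, q6) contributes 8 new; branch {q4=0, q6=1} (q1, q2, q3, q5) contributes 0 new; branch {q1=0, q4=0} (q2, q3, q5, q6) contributes 0 new; branch {q1=1, q6=1} (q2, q3, q4, q5) contributes 0 new; branch {q1=1, q6=1} (q2, q3, q4, q5) contributes 0 new; branch {q3=1} (q1, q2, q4, q5, q6) contributes 8 new; branch {q5=0} (q1, q2, q3, q4, q6) contributes 4 new; branch {q5=0} (q1, q2, q3, q4, q6) contributes 0 new; branch {q3=0} (q1, q2, q4, q5, q6) contributes 4 new. Total: 64.

64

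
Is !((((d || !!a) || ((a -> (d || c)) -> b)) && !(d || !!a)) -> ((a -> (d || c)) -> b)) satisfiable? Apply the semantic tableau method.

Initial set: {!((((d || !!a) || ((a -> (d || c)) -> b)) && !(d || !!a)) -> ((a -> (d || c)) -> b))}.
!((((d || !!a) || ((a -> (d || c)) -> b)) && !(d || !!a)) -> ((a -> (d || c)) -> b)): α-rule — add (((d || !!a) || ((a -> (d || c)) -> b)) && !(d || !!a)), !((a -> (d || c)) -> b).
(((d || !!a) || ((a -> (d || c)) -> b)) && !(d || !!a)): α-rule — add ((d || !!a) || ((a -> (d || c)) -> b)), !(d || !!a).
!((a -> (d || c)) -> b): α-rule — add (a -> (d || c)), !b.
!(d || !!a): α-rule — add !d, !!!a.
!!!a: drop double negation, giving !a.
((d || !!a) || ((a -> (d || c)) -> b)): β-rule — branch into (d || !!a)  //  ((a -> (d || c)) -> b).
  branch 1 (add (d || !!a)):
    (a -> (d || c)): β-rule — branch into !a  //  (d || c).
      branch 1.1 (add !a):
        (d || !!a): β-rule — branch into d  //  !!a.
          branch 1.1.1 (add d):
            × closes — contains both d and !d.
          branch 1.1.2 (add !!a):
            !!a: drop double negation, giving a.
            × closes — contains both a and !a.
      branch 1.2 (add (d || c)):
        (d || !!a): β-rule — branch into d  //  !!a.
          branch 1.2.1 (add d):
            × closes — contains both d and !d.
          branch 1.2.2 (add !!a):
            !!a: drop double negation, giving a.
            × closes — contains both a and !a.
  branch 2 (add ((a -> (d || c)) -> b)):
    (a -> (d || c)): β-rule — branch into !a  //  (d || c).
      branch 2.1 (add !a):
        ((a -> (d || c)) -> b): β-rule — branch into !(a -> (d || c))  //  b.
          branch 2.1.1 (add !(a -> (d || c))):
            !(a -> (d || c)): α-rule — add a, !(d || c).
            × closes — contains both a and !a.
          branch 2.1.2 (add b):
            × closes — contains both b and !b.
      branch 2.2 (add (d || c)):
        ((a -> (d || c)) -> b): β-rule — branch into !(a -> (d || c))  //  b.
          branch 2.2.1 (add !(a -> (d || c))):
            !(a -> (d || c)): α-rule — add a, !(d || c).
            × closes — contains both a and !a.
          branch 2.2.2 (add b):
            × closes — contains both b and !b.
All 8 branches close.
Every branch closed; the formula is unsatisfiable.

Unsatisfiable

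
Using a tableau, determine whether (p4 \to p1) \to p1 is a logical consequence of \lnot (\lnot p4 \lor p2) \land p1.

Initial set: {(\lnot (\lnot p4 \lor p2) \land p1); \lnot ((p4 \to p1) \to p1)}.
(\lnot (\lnot p4 \lor p2) \land p1): α-rule — add \lnot (\lnot p4 \lor p2), p1.
\lnot ((p4 \to p1) \to p1): α-rule — add (p4 \to p1), \lnot p1.
× closes — contains both p1 and \lnot p1.
All 1 branch closes.
Every branch closed, so the premises entail the conclusion.

Yes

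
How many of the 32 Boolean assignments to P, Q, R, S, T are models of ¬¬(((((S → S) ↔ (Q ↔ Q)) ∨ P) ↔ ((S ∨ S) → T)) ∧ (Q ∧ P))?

6

Initial set: {¬¬(((((S → S) ↔ (Q ↔ Q)) ∨ P) ↔ ((S ∨ S) → T)) ∧ (Q ∧ P))}.
¬¬(((((S → S) ↔ (Q ↔ Q)) ∨ P) ↔ ((S ∨ S) → T)) ∧ (Q ∧ P)): drop double negation, giving (((((S → S) ↔ (Q ↔ Q)) ∨ P) ↔ ((S ∨ S) → T)) ∧ (Q ∧ P)).
(((((S → S) ↔ (Q ↔ Q)) ∨ P) ↔ ((S ∨ S) → T)) ∧ (Q ∧ P)): α-rule — add ((((S → S) ↔ (Q ↔ Q)) ∨ P) ↔ ((S ∨ S) → T)), (Q ∧ P).
(Q ∧ P): α-rule — add Q, P.
((((S → S) ↔ (Q ↔ Q)) ∨ P) ↔ ((S ∨ S) → T)): β-rule — branch into (((S → S) ↔ (Q ↔ Q)) ∨ P), ((S ∨ S) → T)  //  ¬(((S → S) ↔ (Q ↔ Q)) ∨ P), ¬((S ∨ S) → T).
  branch 1 (add (((S → S) ↔ (Q ↔ Q)) ∨ P), ((S ∨ S) → T)):
    (((S → S) ↔ (Q ↔ Q)) ∨ P): β-rule — branch into ((S → S) ↔ (Q ↔ Q))  //  P.
      branch 1.1 (add ((S → S) ↔ (Q ↔ Q))):
        ((S ∨ S) → T): β-rule — branch into ¬(S ∨ S)  //  T.
          branch 1.1.1 (add ¬(S ∨ S)):
            ¬(S ∨ S): α-rule — add ¬S, ¬S.
            ((S → S) ↔ (Q ↔ Q)): β-rule — branch into (S → S), (Q ↔ Q)  //  ¬(S → S), ¬(Q ↔ Q).
              branch 1.1.1.1 (add (S → S), (Q ↔ Q)):
                (S → S): β-rule — branch into ¬S  //  S.
                  branch 1.1.1.1.1 (add ¬S):
                    (Q ↔ Q): β-rule — branch into Q, Q  //  ¬Q, ¬Q.
                      branch 1.1.1.1.1.1 (add Q, Q):
                        ○ open, literals {P=T, Q=T, S=F}.
                      branch 1.1.1.1.1.2 (add ¬Q, ¬Q):
                        × closes — contains both Q and ¬Q.
                  branch 1.1.1.1.2 (add S):
                    × closes — contains both S and ¬S.
              branch 1.1.1.2 (add ¬(S → S), ¬(Q ↔ Q)):
                ¬(S → S): α-rule — add S, ¬S.
                × closes — contains both S and ¬S.
          branch 1.1.2 (add T):
            ((S → S) ↔ (Q ↔ Q)): β-rule — branch into (S → S), (Q ↔ Q)  //  ¬(S → S), ¬(Q ↔ Q).
              branch 1.1.2.1 (add (S → S), (Q ↔ Q)):
                (S → S): β-rule — branch into ¬S  //  S.
                  branch 1.1.2.1.1 (add ¬S):
                    (Q ↔ Q): β-rule — branch into Q, Q  //  ¬Q, ¬Q.
                      branch 1.1.2.1.1.1 (add Q, Q):
                        ○ open, literals {P=T, Q=T, S=F, T=T}.
                      branch 1.1.2.1.1.2 (add ¬Q, ¬Q):
                        × closes — contains both Q and ¬Q.
                  branch 1.1.2.1.2 (add S):
                    (Q ↔ Q): β-rule — branch into Q, Q  //  ¬Q, ¬Q.
                      branch 1.1.2.1.2.1 (add Q, Q):
                        ○ open, literals {P=T, Q=T, S=T, T=T}.
                      branch 1.1.2.1.2.2 (add ¬Q, ¬Q):
                        × closes — contains both Q and ¬Q.
              branch 1.1.2.2 (add ¬(S → S), ¬(Q ↔ Q)):
                ¬(S → S): α-rule — add S, ¬S.
                × closes — contains both S and ¬S.
      branch 1.2 (add P):
        ((S ∨ S) → T): β-rule — branch into ¬(S ∨ S)  //  T.
          branch 1.2.1 (add ¬(S ∨ S)):
            ¬(S ∨ S): α-rule — add ¬S, ¬S.
            ○ open, literals {P=T, Q=T, S=F}.
          branch 1.2.2 (add T):
            ○ open, literals {P=T, Q=T, T=T}.
  branch 2 (add ¬(((S → S) ↔ (Q ↔ Q)) ∨ P), ¬((S ∨ S) → T)):
    ¬(((S → S) ↔ (Q ↔ Q)) ∨ P): α-rule — add ¬((S → S) ↔ (Q ↔ Q)), ¬P.
    × closes — contains both P and ¬P.
7 branches closed, 5 open.
Each open branch fixes some atoms; the unmentioned ones are free. Counting distinct full assignments: branch {P=T, Q=T, S=F} (R, T) contributes 4 new; branch {P=T, Q=T, S=F, T=T} (R) contributes 0 new; branch {P=T, Q=T, S=T, T=T} (R) contributes 2 new; branch {P=T, Q=T, S=F} (R, T) contributes 0 new; branch {P=T, Q=T, T=T} (R, S) contributes 0 new. Total: 6.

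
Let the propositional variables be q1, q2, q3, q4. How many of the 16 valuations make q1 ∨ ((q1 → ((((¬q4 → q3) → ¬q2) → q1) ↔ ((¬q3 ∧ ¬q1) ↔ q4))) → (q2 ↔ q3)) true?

Initial set: {(q1 ∨ ((q1 → ((((¬q4 → q3) → ¬q2) → q1) ↔ ((¬q3 ∧ ¬q1) ↔ q4))) → (q2 ↔ q3)))}.
(q1 ∨ ((q1 → ((((¬q4 → q3) → ¬q2) → q1) ↔ ((¬q3 ∧ ¬q1) ↔ q4))) → (q2 ↔ q3))): β-rule — branch into q1  //  ((q1 → ((((¬q4 → q3) → ¬q2) → q1) ↔ ((¬q3 ∧ ¬q1) ↔ q4))) → (q2 ↔ q3)).
  branch 1 (add q1):
    ○ open, literals {q1=true}.
  branch 2 (add ((q1 → ((((¬q4 → q3) → ¬q2) → q1) ↔ ((¬q3 ∧ ¬q1) ↔ q4))) → (q2 ↔ q3))):
    ((q1 → ((((¬q4 → q3) → ¬q2) → q1) ↔ ((¬q3 ∧ ¬q1) ↔ q4))) → (q2 ↔ q3)): β-rule — branch into ¬(q1 → ((((¬q4 → q3) → ¬q2) → q1) ↔ ((¬q3 ∧ ¬q1) ↔ q4)))  //  (q2 ↔ q3).
      branch 2.1 (add ¬(q1 → ((((¬q4 → q3) → ¬q2) → q1) ↔ ((¬q3 ∧ ¬q1) ↔ q4)))):
        ¬(q1 → ((((¬q4 → q3) → ¬q2) → q1) ↔ ((¬q3 ∧ ¬q1) ↔ q4))): α-rule — add q1, ¬((((¬q4 → q3) → ¬q2) → q1) ↔ ((¬q3 ∧ ¬q1) ↔ q4)).
        ¬((((¬q4 → q3) → ¬q2) → q1) ↔ ((¬q3 ∧ ¬q1) ↔ q4)): β-rule — branch into (((¬q4 → q3) → ¬q2) → q1), ¬((¬q3 ∧ ¬q1) ↔ q4)  //  ¬(((¬q4 → q3) → ¬q2) → q1), ((¬q3 ∧ ¬q1) ↔ q4).
          branch 2.1.1 (add (((¬q4 → q3) → ¬q2) → q1), ¬((¬q3 ∧ ¬q1) ↔ q4)):
            (((¬q4 → q3) → ¬q2) → q1): β-rule — branch into ¬((¬q4 → q3) → ¬q2)  //  q1.
              branch 2.1.1.1 (add ¬((¬q4 → q3) → ¬q2)):
                ¬((¬q4 → q3) → ¬q2): α-rule — add (¬q4 → q3), ¬¬q2.
                ¬((¬q3 ∧ ¬q1) ↔ q4): β-rule — branch into (¬q3 ∧ ¬q1), ¬q4  //  ¬(¬q3 ∧ ¬q1), q4.
                  branch 2.1.1.1.1 (add (¬q3 ∧ ¬q1), ¬q4):
                    (¬q3 ∧ ¬q1): α-rule — add ¬q3, ¬q1.
                    × closes — contains both q1 and ¬q1.
                  branch 2.1.1.1.2 (add ¬(¬q3 ∧ ¬q1), q4):
                    (¬q4 → q3): β-rule — branch into ¬¬q4  //  q3.
                      branch 2.1.1.1.2.1 (add ¬¬q4):
                        ¬(¬q3 ∧ ¬q1): β-rule — branch into ¬¬q3  //  ¬¬q1.
                          branch 2.1.1.1.2.1.1 (add ¬¬q3):
                            ○ open, literals {q1=true, q2=true, q3=true, q4=true}.
                          branch 2.1.1.1.2.1.2 (add ¬¬q1):
                            ○ open, literals {q1=true, q2=true, q4=true}.
                      branch 2.1.1.1.2.2 (add q3):
                        ¬(¬q3 ∧ ¬q1): β-rule — branch into ¬¬q3  //  ¬¬q1.
                          branch 2.1.1.1.2.2.1 (add ¬¬q3):
                            ○ open, literals {q1=true, q2=true, q3=true, q4=true}.
                          branch 2.1.1.1.2.2.2 (add ¬¬q1):
                            ○ open, literals {q1=true, q2=true, q3=true, q4=true}.
              branch 2.1.1.2 (add q1):
                ¬((¬q3 ∧ ¬q1) ↔ q4): β-rule — branch into (¬q3 ∧ ¬q1), ¬q4  //  ¬(¬q3 ∧ ¬q1), q4.
                  branch 2.1.1.2.1 (add (¬q3 ∧ ¬q1), ¬q4):
                    (¬q3 ∧ ¬q1): α-rule — add ¬q3, ¬q1.
                    × closes — contains both q1 and ¬q1.
                  branch 2.1.1.2.2 (add ¬(¬q3 ∧ ¬q1), q4):
                    ¬(¬q3 ∧ ¬q1): β-rule — branch into ¬¬q3  //  ¬¬q1.
                      branch 2.1.1.2.2.1 (add ¬¬q3):
                        ○ open, literals {q1=true, q3=true, q4=true}.
                      branch 2.1.1.2.2.2 (add ¬¬q1):
                        ○ open, literals {q1=true, q4=true}.
          branch 2.1.2 (add ¬(((¬q4 → q3) → ¬q2) → q1), ((¬q3 ∧ ¬q1) ↔ q4)):
            ¬(((¬q4 → q3) → ¬q2) → q1): α-rule — add ((¬q4 → q3) → ¬q2), ¬q1.
            × closes — contains both q1 and ¬q1.
      branch 2.2 (add (q2 ↔ q3)):
        (q2 ↔ q3): β-rule — branch into q2, q3  //  ¬q2, ¬q3.
          branch 2.2.1 (add q2, q3):
            ○ open, literals {q2=true, q3=true}.
          branch 2.2.2 (add ¬q2, ¬q3):
            ○ open, literals {q2=false, q3=false}.
3 branches closed, 9 open.
Each open branch fixes some atoms; the unmentioned ones are free. Counting distinct full assignments: branch {q1=true} (q2, q3, q4) contributes 8 new; branch {q1=true, q2=true, q3=true, q4=true} (none free) contributes 0 new; branch {q1=true, q2=true, q4=true} (q3) contributes 0 new; branch {q1=true, q2=true, q3=true, q4=true} (none free) contributes 0 new; branch {q1=true, q2=true, q3=true, q4=true} (none free) contributes 0 new; branch {q1=true, q3=true, q4=true} (q2) contributes 0 new; branch {q1=true, q4=true} (q2, q3) contributes 0 new; branch {q2=true, q3=true} (q1, q4) contributes 2 new; branch {q2=false, q3=false} (q1, q4) contributes 2 new. Total: 12.

12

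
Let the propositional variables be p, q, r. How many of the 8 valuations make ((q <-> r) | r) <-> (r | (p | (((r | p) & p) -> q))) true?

Initial set: {(((q <-> r) | r) <-> (r | (p | (((r | p) & p) -> q))))}.
(((q <-> r) | r) <-> (r | (p | (((r | p) & p) -> q)))): β-rule — branch into ((q <-> r) | r), (r | (p | (((r | p) & p) -> q)))  //  ~((q <-> r) | r), ~(r | (p | (((r | p) & p) -> q))).
  branch 1 (add ((q <-> r) | r), (r | (p | (((r | p) & p) -> q)))):
    ((q <-> r) | r): β-rule — branch into (q <-> r)  //  r.
      branch 1.1 (add (q <-> r)):
        (r | (p | (((r | p) & p) -> q))): β-rule — branch into r  //  (p | (((r | p) & p) -> q)).
          branch 1.1.1 (add r):
            (q <-> r): β-rule — branch into q, r  //  ~q, ~r.
              branch 1.1.1.1 (add q, r):
                ○ open, literals {q=1, r=1}.
              branch 1.1.1.2 (add ~q, ~r):
                × closes — contains both r and ~r.
          branch 1.1.2 (add (p | (((r | p) & p) -> q))):
            (q <-> r): β-rule — branch into q, r  //  ~q, ~r.
              branch 1.1.2.1 (add q, r):
                (p | (((r | p) & p) -> q)): β-rule — branch into p  //  (((r | p) & p) -> q).
                  branch 1.1.2.1.1 (add p):
                    ○ open, literals {p=1, q=1, r=1}.
                  branch 1.1.2.1.2 (add (((r | p) & p) -> q)):
                    (((r | p) & p) -> q): β-rule — branch into ~((r | p) & p)  //  q.
                      branch 1.1.2.1.2.1 (add ~((r | p) & p)):
                        ~((r | p) & p): β-rule — branch into ~(r | p)  //  ~p.
                          branch 1.1.2.1.2.1.1 (add ~(r | p)):
                            ~(r | p): α-rule — add ~r, ~p.
                            × closes — contains both r and ~r.
                          branch 1.1.2.1.2.1.2 (add ~p):
                            ○ open, literals {p=0, q=1, r=1}.
                      branch 1.1.2.1.2.2 (add q):
                        ○ open, literals {q=1, r=1}.
              branch 1.1.2.2 (add ~q, ~r):
                (p | (((r | p) & p) -> q)): β-rule — branch into p  //  (((r | p) & p) -> q).
                  branch 1.1.2.2.1 (add p):
                    ○ open, literals {p=1, q=0, r=0}.
                  branch 1.1.2.2.2 (add (((r | p) & p) -> q)):
                    (((r | p) & p) -> q): β-rule — branch into ~((r | p) & p)  //  q.
                      branch 1.1.2.2.2.1 (add ~((r | p) & p)):
                        ~((r | p) & p): β-rule — branch into ~(r | p)  //  ~p.
                          branch 1.1.2.2.2.1.1 (add ~(r | p)):
                            ~(r | p): α-rule — add ~r, ~p.
                            ○ open, literals {p=0, q=0, r=0}.
                          branch 1.1.2.2.2.1.2 (add ~p):
                            ○ open, literals {p=0, q=0, r=0}.
                      branch 1.1.2.2.2.2 (add q):
                        × closes — contains both q and ~q.
      branch 1.2 (add r):
        (r | (p | (((r | p) & p) -> q))): β-rule — branch into r  //  (p | (((r | p) & p) -> q)).
          branch 1.2.1 (add r):
            ○ open, literals {r=1}.
          branch 1.2.2 (add (p | (((r | p) & p) -> q))):
            (p | (((r | p) & p) -> q)): β-rule — branch into p  //  (((r | p) & p) -> q).
              branch 1.2.2.1 (add p):
                ○ open, literals {p=1, r=1}.
              branch 1.2.2.2 (add (((r | p) & p) -> q)):
                (((r | p) & p) -> q): β-rule — branch into ~((r | p) & p)  //  q.
                  branch 1.2.2.2.1 (add ~((r | p) & p)):
                    ~((r | p) & p): β-rule — branch into ~(r | p)  //  ~p.
                      branch 1.2.2.2.1.1 (add ~(r | p)):
                        ~(r | p): α-rule — add ~r, ~p.
                        × closes — contains both r and ~r.
                      branch 1.2.2.2.1.2 (add ~p):
                        ○ open, literals {p=0, r=1}.
                  branch 1.2.2.2.2 (add q):
                    ○ open, literals {q=1, r=1}.
  branch 2 (add ~((q <-> r) | r), ~(r | (p | (((r | p) & p) -> q)))):
    ~((q <-> r) | r): α-rule — add ~(q <-> r), ~r.
    ~(r | (p | (((r | p) & p) -> q))): α-rule — add ~r, ~(p | (((r | p) & p) -> q)).
    ~(p | (((r | p) & p) -> q)): α-rule — add ~p, ~(((r | p) & p) -> q).
    ~(((r | p) & p) -> q): α-rule — add ((r | p) & p), ~q.
    ((r | p) & p): α-rule — add (r | p), p.
    × closes — contains both p and ~p.
5 branches closed, 11 open.
Each open branch fixes some atoms; the unmentioned ones are free. Counting distinct full assignments: branch {q=1, r=1} (p) contributes 2 new; branch {p=1, q=1, r=1} (none free) contributes 0 new; branch {p=0, q=1, r=1} (none free) contributes 0 new; branch {q=1, r=1} (p) contributes 0 new; branch {p=1, q=0, r=0} (none free) contributes 1 new; branch {p=0, q=0, r=0} (none free) contributes 1 new; branch {p=0, q=0, r=0} (none free) contributes 0 new; branch {r=1} (p, q) contributes 2 new; branch {p=1, r=1} (q) contributes 0 new; branch {p=0, r=1} (q) contributes 0 new; branch {q=1, r=1} (p) contributes 0 new. Total: 6.

6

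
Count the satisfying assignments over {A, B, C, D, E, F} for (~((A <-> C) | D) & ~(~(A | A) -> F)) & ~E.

2

Initial set: {((~((A <-> C) | D) & ~(~(A | A) -> F)) & ~E)}.
((~((A <-> C) | D) & ~(~(A | A) -> F)) & ~E): α-rule — add (~((A <-> C) | D) & ~(~(A | A) -> F)), ~E.
(~((A <-> C) | D) & ~(~(A | A) -> F)): α-rule — add ~((A <-> C) | D), ~(~(A | A) -> F).
~((A <-> C) | D): α-rule — add ~(A <-> C), ~D.
~(~(A | A) -> F): α-rule — add ~(A | A), ~F.
~(A | A): α-rule — add ~A, ~A.
~(A <-> C): β-rule — branch into A, ~C  //  ~A, C.
  branch 1 (add A, ~C):
    × closes — contains both A and ~A.
  branch 2 (add ~A, C):
    ○ open, literals {A=F, C=T, D=F, E=F, F=F}.
1 branch closed, 1 open.
Each open branch fixes some atoms; the unmentioned ones are free. Counting distinct full assignments: branch {A=F, C=T, D=F, E=F, F=F} (B) contributes 2 new. Total: 2.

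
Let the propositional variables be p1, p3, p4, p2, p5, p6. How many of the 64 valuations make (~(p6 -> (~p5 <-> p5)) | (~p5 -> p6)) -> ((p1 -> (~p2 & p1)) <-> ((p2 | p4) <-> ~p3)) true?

Initial set: {T ((~(p6 -> (~p5 <-> p5)) | (~p5 -> p6)) -> ((p1 -> (~p2 & p1)) <-> ((p2 | p4) <-> ~p3)))}.
T ((~(p6 -> (~p5 <-> p5)) | (~p5 -> p6)) -> ((p1 -> (~p2 & p1)) <-> ((p2 | p4) <-> ~p3))): β-rule — branch into F (~(p6 -> (~p5 <-> p5)) | (~p5 -> p6))  //  T ((p1 -> (~p2 & p1)) <-> ((p2 | p4) <-> ~p3)).
  branch 1 (add F (~(p6 -> (~p5 <-> p5)) | (~p5 -> p6))):
    F (~(p6 -> (~p5 <-> p5)) | (~p5 -> p6)): α-rule — add F ~(p6 -> (~p5 <-> p5)), F (~p5 -> p6).
    F (~p5 -> p6): α-rule — add T ~p5, F p6.
    F ~(p6 -> (~p5 <-> p5)): β-rule — branch into F p6  //  T (~p5 <-> p5).
      branch 1.1 (add F p6):
        ○ open, literals {p5=0, p6=0}.
      branch 1.2 (add T (~p5 <-> p5)):
        T (~p5 <-> p5): β-rule — branch into T ~p5, T p5  //  F ~p5, F p5.
          branch 1.2.1 (add T ~p5, T p5):
            × closes — contains both p5 and ~p5.
          branch 1.2.2 (add F ~p5, F p5):
            × closes — contains both p5 and ~p5.
  branch 2 (add T ((p1 -> (~p2 & p1)) <-> ((p2 | p4) <-> ~p3))):
    T ((p1 -> (~p2 & p1)) <-> ((p2 | p4) <-> ~p3)): β-rule — branch into T (p1 -> (~p2 & p1)), T ((p2 | p4) <-> ~p3)  //  F (p1 -> (~p2 & p1)), F ((p2 | p4) <-> ~p3).
      branch 2.1 (add T (p1 -> (~p2 & p1)), T ((p2 | p4) <-> ~p3)):
        T (p1 -> (~p2 & p1)): β-rule — branch into F p1  //  T (~p2 & p1).
          branch 2.1.1 (add F p1):
            T ((p2 | p4) <-> ~p3): β-rule — branch into T (p2 | p4), T ~p3  //  F (p2 | p4), F ~p3.
              branch 2.1.1.1 (add T (p2 | p4), T ~p3):
                T (p2 | p4): β-rule — branch into T p2  //  T p4.
                  branch 2.1.1.1.1 (add T p2):
                    ○ open, literals {p1=0, p2=1, p3=0}.
                  branch 2.1.1.1.2 (add T p4):
                    ○ open, literals {p1=0, p3=0, p4=1}.
              branch 2.1.1.2 (add F (p2 | p4), F ~p3):
                F (p2 | p4): α-rule — add F p2, F p4.
                ○ open, literals {p1=0, p2=0, p3=1, p4=0}.
          branch 2.1.2 (add T (~p2 & p1)):
            T (~p2 & p1): α-rule — add T ~p2, T p1.
            T ((p2 | p4) <-> ~p3): β-rule — branch into T (p2 | p4), T ~p3  //  F (p2 | p4), F ~p3.
              branch 2.1.2.1 (add T (p2 | p4), T ~p3):
                T (p2 | p4): β-rule — branch into T p2  //  T p4.
                  branch 2.1.2.1.1 (add T p2):
                    × closes — contains both p2 and ~p2.
                  branch 2.1.2.1.2 (add T p4):
                    ○ open, literals {p1=1, p2=0, p3=0, p4=1}.
              branch 2.1.2.2 (add F (p2 | p4), F ~p3):
                F (p2 | p4): α-rule — add F p2, F p4.
                ○ open, literals {p1=1, p2=0, p3=1, p4=0}.
      branch 2.2 (add F (p1 -> (~p2 & p1)), F ((p2 | p4) <-> ~p3)):
        F (p1 -> (~p2 & p1)): α-rule — add T p1, F (~p2 & p1).
        F ((p2 | p4) <-> ~p3): β-rule — branch into T (p2 | p4), F ~p3  //  F (p2 | p4), T ~p3.
          branch 2.2.1 (add T (p2 | p4), F ~p3):
            F (~p2 & p1): β-rule — branch into F ~p2  //  F p1.
              branch 2.2.1.1 (add F ~p2):
                T (p2 | p4): β-rule — branch into T p2  //  T p4.
                  branch 2.2.1.1.1 (add T p2):
                    ○ open, literals {p1=1, p2=1, p3=1}.
                  branch 2.2.1.1.2 (add T p4):
                    ○ open, literals {p1=1, p2=1, p3=1, p4=1}.
              branch 2.2.1.2 (add F p1):
                × closes — contains both p1 and ~p1.
          branch 2.2.2 (add F (p2 | p4), T ~p3):
            F (p2 | p4): α-rule — add F p2, F p4.
            F (~p2 & p1): β-rule — branch into F ~p2  //  F p1.
              branch 2.2.2.1 (add F ~p2):
                × closes — contains both p2 and ~p2.
              branch 2.2.2.2 (add F p1):
                × closes — contains both p1 and ~p1.
6 branches closed, 8 open.
Each open branch fixes some atoms; the unmentioned ones are free. Counting distinct full assignments: branch {p5=0, p6=0} (p1, p3, p4, p2) contributes 16 new; branch {p1=0, p2=1, p3=0} (p4, p5, p6) contributes 6 new; branch {p1=0, p3=0, p4=1} (p2, p5, p6) contributes 3 new; branch {p1=0, p2=0, p3=1, p4=0} (p5, p6) contributes 3 new; branch {p1=1, p2=0, p3=0, p4=1} (p5, p6) contributes 3 new; branch {p1=1, p2=0, p3=1, p4=0} (p5, p6) contributes 3 new; branch {p1=1, p2=1, p3=1} (p4, p5, p6) contributes 6 new; branch {p1=1, p2=1, p3=1, p4=1} (p5, p6) contributes 0 new. Total: 40.

40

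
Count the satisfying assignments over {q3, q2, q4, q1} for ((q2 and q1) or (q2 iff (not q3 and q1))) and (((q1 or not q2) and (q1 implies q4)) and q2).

2

Initial set: {(((q2 and q1) or (q2 iff (not q3 and q1))) and (((q1 or not q2) and (q1 implies q4)) and q2))}.
(((q2 and q1) or (q2 iff (not q3 and q1))) and (((q1 or not q2) and (q1 implies q4)) and q2)): α-rule — add ((q2 and q1) or (q2 iff (not q3 and q1))), (((q1 or not q2) and (q1 implies q4)) and q2).
(((q1 or not q2) and (q1 implies q4)) and q2): α-rule — add ((q1 or not q2) and (q1 implies q4)), q2.
((q1 or not q2) and (q1 implies q4)): α-rule — add (q1 or not q2), (q1 implies q4).
((q2 and q1) or (q2 iff (not q3 and q1))): β-rule — branch into (q2 and q1)  //  (q2 iff (not q3 and q1)).
  branch 1 (add (q2 and q1)):
    (q2 and q1): α-rule — add q2, q1.
    (q1 or not q2): β-rule — branch into q1  //  not q2.
      branch 1.1 (add q1):
        (q1 implies q4): β-rule — branch into not q1  //  q4.
          branch 1.1.1 (add not q1):
            × closes — contains both q1 and not q1.
          branch 1.1.2 (add q4):
            ○ open, literals {q1=T, q2=T, q4=T}.
      branch 1.2 (add not q2):
        × closes — contains both q2 and not q2.
  branch 2 (add (q2 iff (not q3 and q1))):
    (q1 or not q2): β-rule — branch into q1  //  not q2.
      branch 2.1 (add q1):
        (q1 implies q4): β-rule — branch into not q1  //  q4.
          branch 2.1.1 (add not q1):
            × closes — contains both q1 and not q1.
          branch 2.1.2 (add q4):
            (q2 iff (not q3 and q1)): β-rule — branch into q2, (not q3 and q1)  //  not q2, not (not q3 and q1).
              branch 2.1.2.1 (add q2, (not q3 and q1)):
                (not q3 and q1): α-rule — add not q3, q1.
                ○ open, literals {q1=T, q2=T, q3=F, q4=T}.
              branch 2.1.2.2 (add not q2, not (not q3 and q1)):
                × closes — contains both q2 and not q2.
      branch 2.2 (add not q2):
        × closes — contains both q2 and not q2.
5 branches closed, 2 open.
Each open branch fixes some atoms; the unmentioned ones are free. Counting distinct full assignments: branch {q1=T, q2=T, q4=T} (q3) contributes 2 new; branch {q1=T, q2=T, q3=F, q4=T} (none free) contributes 0 new. Total: 2.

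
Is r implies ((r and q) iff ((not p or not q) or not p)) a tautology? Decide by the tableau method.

Not valid

Assume the negation and expand:
Initial set: {not (r implies ((r and q) iff ((not p or not q) or not p)))}.
not (r implies ((r and q) iff ((not p or not q) or not p))): α-rule — add r, not ((r and q) iff ((not p or not q) or not p)).
not ((r and q) iff ((not p or not q) or not p)): β-rule — branch into (r and q), not ((not p or not q) or not p)  //  not (r and q), ((not p or not q) or not p).
  branch 1 (add (r and q), not ((not p or not q) or not p)):
    (r and q): α-rule — add r, q.
    not ((not p or not q) or not p): α-rule — add not (not p or not q), not not p.
    not (not p or not q): α-rule — add not not p, not not q.
    ○ open, literals {p=1, q=1, r=1}.
  branch 2 (add not (r and q), ((not p or not q) or not p)):
    not (r and q): β-rule — branch into not r  //  not q.
      branch 2.1 (add not r):
        × closes — contains both r and not r.
      branch 2.2 (add not q):
        ((not p or not q) or not p): β-rule — branch into (not p or not q)  //  not p.
          branch 2.2.1 (add (not p or not q)):
            (not p or not q): β-rule — branch into not p  //  not q.
              branch 2.2.1.1 (add not p):
                ○ open, literals {p=0, q=0, r=1}.
              branch 2.2.1.2 (add not q):
                ○ open, literals {q=0, r=1}.
          branch 2.2.2 (add not p):
            ○ open, literals {p=0, q=0, r=1}.
1 branch closed, 4 open.
An open branch gives a countermodel: p=1, q=1, r=1 (unmentioned atoms arbitrary); under it the original formula is false.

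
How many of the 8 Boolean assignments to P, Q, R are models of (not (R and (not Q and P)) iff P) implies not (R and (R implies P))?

7

Initial set: {((not (R and (not Q and P)) iff P) implies not (R and (R implies P)))}.
((not (R and (not Q and P)) iff P) implies not (R and (R implies P))): β-rule — branch into not (not (R and (not Q and P)) iff P)  //  not (R and (R implies P)).
  branch 1 (add not (not (R and (not Q and P)) iff P)):
    not (not (R and (not Q and P)) iff P): β-rule — branch into not (R and (not Q and P)), not P  //  not not (R and (not Q and P)), P.
      branch 1.1 (add not (R and (not Q and P)), not P):
        not (R and (not Q and P)): β-rule — branch into not R  //  not (not Q and P).
          branch 1.1.1 (add not R):
            ○ open, literals {P=0, R=0}.
          branch 1.1.2 (add not (not Q and P)):
            not (not Q and P): β-rule — branch into not not Q  //  not P.
              branch 1.1.2.1 (add not not Q):
                ○ open, literals {P=0, Q=1}.
              branch 1.1.2.2 (add not P):
                ○ open, literals {P=0}.
      branch 1.2 (add not not (R and (not Q and P)), P):
        not not (R and (not Q and P)): α-rule — add R, (not Q and P).
        (not Q and P): α-rule — add not Q, P.
        ○ open, literals {P=1, Q=0, R=1}.
  branch 2 (add not (R and (R implies P))):
    not (R and (R implies P)): β-rule — branch into not R  //  not (R implies P).
      branch 2.1 (add not R):
        ○ open, literals {R=0}.
      branch 2.2 (add not (R implies P)):
        not (R implies P): α-rule — add R, not P.
        ○ open, literals {P=0, R=1}.
0 branches closed, 6 open.
Each open branch fixes some atoms; the unmentioned ones are free. Counting distinct full assignments: branch {P=0, R=0} (Q) contributes 2 new; branch {P=0, Q=1} (R) contributes 1 new; branch {P=0} (Q, R) contributes 1 new; branch {P=1, Q=0, R=1} (none free) contributes 1 new; branch {R=0} (P, Q) contributes 2 new; branch {P=0, R=1} (Q) contributes 0 new. Total: 7.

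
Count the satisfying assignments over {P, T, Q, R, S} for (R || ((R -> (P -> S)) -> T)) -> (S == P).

20

Initial set: {T ((R || ((R -> (P -> S)) -> T)) -> (S == P))}.
T ((R || ((R -> (P -> S)) -> T)) -> (S == P)): β-rule — branch into F (R || ((R -> (P -> S)) -> T))  //  T (S == P).
  branch 1 (add F (R || ((R -> (P -> S)) -> T))):
    F (R || ((R -> (P -> S)) -> T)): α-rule — add F R, F ((R -> (P -> S)) -> T).
    F ((R -> (P -> S)) -> T): α-rule — add T (R -> (P -> S)), F T.
    T (R -> (P -> S)): β-rule — branch into F R  //  T (P -> S).
      branch 1.1 (add F R):
        ○ open, literals {R=false, T=false}.
      branch 1.2 (add T (P -> S)):
        T (P -> S): β-rule — branch into F P  //  T S.
          branch 1.2.1 (add F P):
            ○ open, literals {P=false, R=false, T=false}.
          branch 1.2.2 (add T S):
            ○ open, literals {R=false, S=true, T=false}.
  branch 2 (add T (S == P)):
    T (S == P): β-rule — branch into T S, T P  //  F S, F P.
      branch 2.1 (add T S, T P):
        ○ open, literals {P=true, S=true}.
      branch 2.2 (add F S, F P):
        ○ open, literals {P=false, S=false}.
0 branches closed, 5 open.
Each open branch fixes some atoms; the unmentioned ones are free. Counting distinct full assignments: branch {R=false, T=false} (P, Q, S) contributes 8 new; branch {P=false, R=false, T=false} (Q, S) contributes 0 new; branch {R=false, S=true, T=false} (P, Q) contributes 0 new; branch {P=true, S=true} (T, Q, R) contributes 6 new; branch {P=false, S=false} (T, Q, R) contributes 6 new. Total: 20.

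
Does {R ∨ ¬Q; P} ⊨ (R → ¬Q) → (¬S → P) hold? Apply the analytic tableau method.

Initial set: {(R ∨ ¬Q); P; ¬((R → ¬Q) → (¬S → P))}.
¬((R → ¬Q) → (¬S → P)): α-rule — add (R → ¬Q), ¬(¬S → P).
¬(¬S → P): α-rule — add ¬S, ¬P.
× closes — contains both P and ¬P.
All 1 branch closes.
Every branch closed, so the premises entail the conclusion.

Yes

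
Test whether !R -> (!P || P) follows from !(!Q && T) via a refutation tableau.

Yes

Initial set: {T !(!Q && T); F (!R -> (!P || P))}.
F (!R -> (!P || P)): α-rule — add T !R, F (!P || P).
F (!P || P): α-rule — add F !P, F P.
× closes — contains both P and !P.
All 1 branch closes.
Every branch closed, so the premises entail the conclusion.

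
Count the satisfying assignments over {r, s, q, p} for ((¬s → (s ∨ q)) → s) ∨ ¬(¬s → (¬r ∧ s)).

16

Initial set: {(((¬s → (s ∨ q)) → s) ∨ ¬(¬s → (¬r ∧ s)))}.
(((¬s → (s ∨ q)) → s) ∨ ¬(¬s → (¬r ∧ s))): β-rule — branch into ((¬s → (s ∨ q)) → s)  //  ¬(¬s → (¬r ∧ s)).
  branch 1 (add ((¬s → (s ∨ q)) → s)):
    ((¬s → (s ∨ q)) → s): β-rule — branch into ¬(¬s → (s ∨ q))  //  s.
      branch 1.1 (add ¬(¬s → (s ∨ q))):
        ¬(¬s → (s ∨ q)): α-rule — add ¬s, ¬(s ∨ q).
        ¬(s ∨ q): α-rule — add ¬s, ¬q.
        ○ open, literals {q=0, s=0}.
      branch 1.2 (add s):
        ○ open, literals {s=1}.
  branch 2 (add ¬(¬s → (¬r ∧ s))):
    ¬(¬s → (¬r ∧ s)): α-rule — add ¬s, ¬(¬r ∧ s).
    ¬(¬r ∧ s): β-rule — branch into ¬¬r  //  ¬s.
      branch 2.1 (add ¬¬r):
        ○ open, literals {r=1, s=0}.
      branch 2.2 (add ¬s):
        ○ open, literals {s=0}.
0 branches closed, 4 open.
Each open branch fixes some atoms; the unmentioned ones are free. Counting distinct full assignments: branch {q=0, s=0} (r, p) contributes 4 new; branch {s=1} (r, q, p) contributes 8 new; branch {r=1, s=0} (q, p) contributes 2 new; branch {s=0} (r, q, p) contributes 2 new. Total: 16.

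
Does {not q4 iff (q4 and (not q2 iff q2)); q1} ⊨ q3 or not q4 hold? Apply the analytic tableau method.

No

Initial set: {(not q4 iff (q4 and (not q2 iff q2))); q1; not (q3 or not q4)}.
not (q3 or not q4): α-rule — add not q3, not not q4.
(not q4 iff (q4 and (not q2 iff q2))): β-rule — branch into not q4, (q4 and (not q2 iff q2))  //  not not q4, not (q4 and (not q2 iff q2)).
  branch 1 (add not q4, (q4 and (not q2 iff q2))):
    × closes — contains both q4 and not q4.
  branch 2 (add not not q4, not (q4 and (not q2 iff q2))):
    not (q4 and (not q2 iff q2)): β-rule — branch into not q4  //  not (not q2 iff q2).
      branch 2.1 (add not q4):
        × closes — contains both q4 and not q4.
      branch 2.2 (add not (not q2 iff q2)):
        not (not q2 iff q2): β-rule — branch into not q2, not q2  //  not not q2, q2.
          branch 2.2.1 (add not q2, not q2):
            ○ open, literals {q1=T, q2=F, q3=F, q4=T}.
          branch 2.2.2 (add not not q2, q2):
            ○ open, literals {q1=T, q2=T, q3=F, q4=T}.
2 branches closed, 2 open.
An open branch gives a countermodel: q1=T, q2=F, q3=F, q4=T (unmentioned atoms arbitrary); the premises hold there but the conclusion fails.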